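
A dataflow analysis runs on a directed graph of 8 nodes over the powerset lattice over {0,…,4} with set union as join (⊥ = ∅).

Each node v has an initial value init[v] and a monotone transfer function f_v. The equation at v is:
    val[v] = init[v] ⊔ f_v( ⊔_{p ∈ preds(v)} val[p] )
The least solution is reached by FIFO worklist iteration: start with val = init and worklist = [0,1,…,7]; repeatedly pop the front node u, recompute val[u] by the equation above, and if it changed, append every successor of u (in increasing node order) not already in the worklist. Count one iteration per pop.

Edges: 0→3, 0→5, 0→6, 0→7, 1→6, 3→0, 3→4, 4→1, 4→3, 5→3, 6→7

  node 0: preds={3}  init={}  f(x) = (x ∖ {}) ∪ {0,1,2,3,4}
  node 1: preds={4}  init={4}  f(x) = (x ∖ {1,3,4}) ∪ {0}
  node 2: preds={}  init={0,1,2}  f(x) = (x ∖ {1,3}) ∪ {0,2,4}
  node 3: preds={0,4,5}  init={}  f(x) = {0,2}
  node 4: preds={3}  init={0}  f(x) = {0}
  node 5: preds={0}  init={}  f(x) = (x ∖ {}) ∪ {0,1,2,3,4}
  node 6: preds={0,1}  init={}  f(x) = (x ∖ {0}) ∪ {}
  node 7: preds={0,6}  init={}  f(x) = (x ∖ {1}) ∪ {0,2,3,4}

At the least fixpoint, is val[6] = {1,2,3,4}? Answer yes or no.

Iteration log — 10 steps:
  step 1. node 0  ⊔preds={}  new={0,1,2,3,4}  old={}  +wl: 
  step 2. node 1  ⊔preds={0}  new={0,4}  old={4}  +wl: 
  step 3. node 2  ⊔preds={}  new={0,1,2,4}  old={0,1,2}  +wl: 
  step 4. node 3  ⊔preds={0,1,2,3,4}  new={0,2}  old={}  +wl: 0
  step 5. node 4  ⊔preds={0,2}  new={0}  stable
  step 6. node 5  ⊔preds={0,1,2,3,4}  new={0,1,2,3,4}  old={}  +wl: 3
  step 7. node 6  ⊔preds={0,1,2,3,4}  new={1,2,3,4}  old={}  +wl: 
  step 8. node 7  ⊔preds={0,1,2,3,4}  new={0,2,3,4}  old={}  +wl: 
  step 9. node 0  ⊔preds={0,2}  new={0,1,2,3,4}  stable
  step 10. node 3  ⊔preds={0,1,2,3,4}  new={0,2}  stable

Least fixpoint reached:
  node 0: {0,1,2,3,4}
  node 1: {0,4}
  node 2: {0,1,2,4}
  node 3: {0,2}
  node 4: {0}
  node 5: {0,1,2,3,4}
  node 6: {1,2,3,4}
  node 7: {0,2,3,4}

yes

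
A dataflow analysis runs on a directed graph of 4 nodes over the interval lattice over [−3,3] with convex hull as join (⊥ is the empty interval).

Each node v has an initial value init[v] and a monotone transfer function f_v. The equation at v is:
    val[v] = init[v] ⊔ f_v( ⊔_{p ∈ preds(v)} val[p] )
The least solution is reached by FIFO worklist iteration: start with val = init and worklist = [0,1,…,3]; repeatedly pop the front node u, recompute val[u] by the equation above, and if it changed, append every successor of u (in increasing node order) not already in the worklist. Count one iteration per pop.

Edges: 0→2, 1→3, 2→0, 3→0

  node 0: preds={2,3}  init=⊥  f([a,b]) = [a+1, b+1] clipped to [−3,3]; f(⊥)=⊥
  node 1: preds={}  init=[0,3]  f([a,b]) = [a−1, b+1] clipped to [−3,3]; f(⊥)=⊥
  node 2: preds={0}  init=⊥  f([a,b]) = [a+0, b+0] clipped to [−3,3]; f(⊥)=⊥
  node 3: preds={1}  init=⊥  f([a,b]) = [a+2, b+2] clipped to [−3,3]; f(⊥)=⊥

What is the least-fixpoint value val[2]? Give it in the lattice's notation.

[3,3]

Trace (7 dequeues):
  [1] u=0 | in ⊥ | out ⊥ | ==
  [2] u=1 | in ⊥ | out [0,3] | ==
  [3] u=2 | in ⊥ | out ⊥ | ==
  [4] u=3 | in [0,3] | out [2,3] | prev ⊥ | push {0}
  [5] u=0 | in [2,3] | out [3,3] | prev ⊥ | push {2}
  [6] u=2 | in [3,3] | out [3,3] | prev ⊥ | push {0}
  [7] u=0 | in [2,3] | out [3,3] | ==

Converged values:
  [0] [3,3]
  [1] [0,3]
  [2] [3,3]
  [3] [2,3]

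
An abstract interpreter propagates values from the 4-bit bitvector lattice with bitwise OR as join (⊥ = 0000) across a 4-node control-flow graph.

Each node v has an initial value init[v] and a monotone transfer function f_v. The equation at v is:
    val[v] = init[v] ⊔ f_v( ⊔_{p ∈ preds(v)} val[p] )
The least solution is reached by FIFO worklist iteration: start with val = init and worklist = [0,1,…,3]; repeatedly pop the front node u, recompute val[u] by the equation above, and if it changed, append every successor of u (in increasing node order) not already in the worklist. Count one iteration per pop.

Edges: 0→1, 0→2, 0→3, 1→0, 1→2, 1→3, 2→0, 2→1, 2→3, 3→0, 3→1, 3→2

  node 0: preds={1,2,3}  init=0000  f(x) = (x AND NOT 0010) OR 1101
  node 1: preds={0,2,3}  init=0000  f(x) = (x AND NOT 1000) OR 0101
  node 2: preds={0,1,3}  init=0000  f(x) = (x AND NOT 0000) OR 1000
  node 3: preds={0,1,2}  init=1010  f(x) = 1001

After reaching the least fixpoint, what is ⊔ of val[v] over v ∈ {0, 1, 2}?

Iteration log — 7 steps:
  step 1. node 0  ⊔preds=1010  new=1101  old=0000  +wl: 
  step 2. node 1  ⊔preds=1111  new=0111  old=0000  +wl: 0
  step 3. node 2  ⊔preds=1111  new=1111  old=0000  +wl: 1
  step 4. node 3  ⊔preds=1111  new=1011  old=1010  +wl: 2
  step 5. node 0  ⊔preds=1111  new=1101  stable
  step 6. node 1  ⊔preds=1111  new=0111  stable
  step 7. node 2  ⊔preds=1111  new=1111  stable

Least fixpoint reached:
  node 0: 1101
  node 1: 0111
  node 2: 1111
  node 3: 1011

1111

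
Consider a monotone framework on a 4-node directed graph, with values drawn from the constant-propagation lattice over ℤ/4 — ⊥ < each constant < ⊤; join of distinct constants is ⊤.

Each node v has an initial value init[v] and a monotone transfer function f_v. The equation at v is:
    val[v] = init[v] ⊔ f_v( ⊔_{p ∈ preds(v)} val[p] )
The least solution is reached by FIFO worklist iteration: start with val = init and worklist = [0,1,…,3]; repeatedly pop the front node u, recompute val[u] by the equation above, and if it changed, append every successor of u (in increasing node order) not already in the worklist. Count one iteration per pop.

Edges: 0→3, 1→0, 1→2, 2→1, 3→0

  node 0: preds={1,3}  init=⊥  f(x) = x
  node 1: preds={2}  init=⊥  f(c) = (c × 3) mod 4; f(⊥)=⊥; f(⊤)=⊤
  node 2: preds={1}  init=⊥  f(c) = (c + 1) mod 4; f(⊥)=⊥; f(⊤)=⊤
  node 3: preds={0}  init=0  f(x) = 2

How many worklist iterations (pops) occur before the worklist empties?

Worklist (6 pops):
  #1 pop 0: in=0 → 0 (was ⊥); enqueue []
  #2 pop 1: in=⊥ → ⊥ (no change)
  #3 pop 2: in=⊥ → ⊥ (no change)
  #4 pop 3: in=0 → ⊤ (was 0); enqueue [0]
  #5 pop 0: in=⊤ → ⊤ (was 0); enqueue [3]
  #6 pop 3: in=⊤ → ⊤ (no change)

Fixpoint:
  val[0] = ⊤
  val[1] = ⊥
  val[2] = ⊥
  val[3] = ⊤

6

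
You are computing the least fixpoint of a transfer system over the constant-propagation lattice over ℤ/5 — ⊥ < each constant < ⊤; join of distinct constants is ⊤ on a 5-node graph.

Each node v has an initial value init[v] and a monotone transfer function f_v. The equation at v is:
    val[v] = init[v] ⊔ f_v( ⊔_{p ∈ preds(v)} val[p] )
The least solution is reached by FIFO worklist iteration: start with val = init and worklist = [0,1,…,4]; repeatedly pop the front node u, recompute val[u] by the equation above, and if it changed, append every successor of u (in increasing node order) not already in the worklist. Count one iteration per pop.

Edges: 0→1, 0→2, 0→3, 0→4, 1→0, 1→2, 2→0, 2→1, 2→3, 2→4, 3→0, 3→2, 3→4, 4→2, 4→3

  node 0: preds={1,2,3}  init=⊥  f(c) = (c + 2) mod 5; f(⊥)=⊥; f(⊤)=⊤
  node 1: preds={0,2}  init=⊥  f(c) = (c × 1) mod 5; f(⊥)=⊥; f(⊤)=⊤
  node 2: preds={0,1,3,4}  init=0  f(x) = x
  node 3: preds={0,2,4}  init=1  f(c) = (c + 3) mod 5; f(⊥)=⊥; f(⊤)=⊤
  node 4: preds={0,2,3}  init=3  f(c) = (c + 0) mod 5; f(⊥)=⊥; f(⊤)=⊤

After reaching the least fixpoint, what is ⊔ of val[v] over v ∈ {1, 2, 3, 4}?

Iteration log — 9 steps:
  step 1. node 0  ⊔preds=⊤  new=⊤  old=⊥  +wl: 
  step 2. node 1  ⊔preds=⊤  new=⊤  old=⊥  +wl: 0
  step 3. node 2  ⊔preds=⊤  new=⊤  old=0  +wl: 1
  step 4. node 3  ⊔preds=⊤  new=⊤  old=1  +wl: 2
  step 5. node 4  ⊔preds=⊤  new=⊤  old=3  +wl: 3
  step 6. node 0  ⊔preds=⊤  new=⊤  stable
  step 7. node 1  ⊔preds=⊤  new=⊤  stable
  step 8. node 2  ⊔preds=⊤  new=⊤  stable
  step 9. node 3  ⊔preds=⊤  new=⊤  stable

Least fixpoint reached:
  node 0: ⊤
  node 1: ⊤
  node 2: ⊤
  node 3: ⊤
  node 4: ⊤

⊤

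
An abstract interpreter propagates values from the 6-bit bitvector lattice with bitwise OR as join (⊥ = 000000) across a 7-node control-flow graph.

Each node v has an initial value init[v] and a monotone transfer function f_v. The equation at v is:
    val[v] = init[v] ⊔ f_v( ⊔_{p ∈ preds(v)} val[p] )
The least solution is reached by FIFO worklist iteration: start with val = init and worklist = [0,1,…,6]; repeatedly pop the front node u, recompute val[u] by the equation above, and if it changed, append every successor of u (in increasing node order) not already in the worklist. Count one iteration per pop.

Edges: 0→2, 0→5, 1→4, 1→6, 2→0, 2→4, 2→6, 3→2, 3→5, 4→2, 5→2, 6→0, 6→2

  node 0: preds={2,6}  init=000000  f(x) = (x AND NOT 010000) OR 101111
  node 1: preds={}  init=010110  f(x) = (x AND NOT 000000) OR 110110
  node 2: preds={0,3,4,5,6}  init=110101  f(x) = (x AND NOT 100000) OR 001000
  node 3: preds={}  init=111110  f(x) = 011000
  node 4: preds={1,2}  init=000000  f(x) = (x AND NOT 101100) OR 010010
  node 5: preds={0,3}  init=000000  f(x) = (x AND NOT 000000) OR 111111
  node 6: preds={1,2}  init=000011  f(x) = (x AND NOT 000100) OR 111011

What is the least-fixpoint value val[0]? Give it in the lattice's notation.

101111

Worklist (9 pops):
  #1 pop 0: in=110111 → 101111 (was 000000); enqueue []
  #2 pop 1: in=000000 → 110110 (was 010110); enqueue []
  #3 pop 2: in=111111 → 111111 (was 110101); enqueue [0]
  #4 pop 3: in=000000 → 111110 (no change)
  #5 pop 4: in=111111 → 010011 (was 000000); enqueue [2]
  #6 pop 5: in=111111 → 111111 (was 000000); enqueue []
  #7 pop 6: in=111111 → 111011 (was 000011); enqueue []
  #8 pop 0: in=111111 → 101111 (no change)
  #9 pop 2: in=111111 → 111111 (no change)

Fixpoint:
  val[0] = 101111
  val[1] = 110110
  val[2] = 111111
  val[3] = 111110
  val[4] = 010011
  val[5] = 111111
  val[6] = 111011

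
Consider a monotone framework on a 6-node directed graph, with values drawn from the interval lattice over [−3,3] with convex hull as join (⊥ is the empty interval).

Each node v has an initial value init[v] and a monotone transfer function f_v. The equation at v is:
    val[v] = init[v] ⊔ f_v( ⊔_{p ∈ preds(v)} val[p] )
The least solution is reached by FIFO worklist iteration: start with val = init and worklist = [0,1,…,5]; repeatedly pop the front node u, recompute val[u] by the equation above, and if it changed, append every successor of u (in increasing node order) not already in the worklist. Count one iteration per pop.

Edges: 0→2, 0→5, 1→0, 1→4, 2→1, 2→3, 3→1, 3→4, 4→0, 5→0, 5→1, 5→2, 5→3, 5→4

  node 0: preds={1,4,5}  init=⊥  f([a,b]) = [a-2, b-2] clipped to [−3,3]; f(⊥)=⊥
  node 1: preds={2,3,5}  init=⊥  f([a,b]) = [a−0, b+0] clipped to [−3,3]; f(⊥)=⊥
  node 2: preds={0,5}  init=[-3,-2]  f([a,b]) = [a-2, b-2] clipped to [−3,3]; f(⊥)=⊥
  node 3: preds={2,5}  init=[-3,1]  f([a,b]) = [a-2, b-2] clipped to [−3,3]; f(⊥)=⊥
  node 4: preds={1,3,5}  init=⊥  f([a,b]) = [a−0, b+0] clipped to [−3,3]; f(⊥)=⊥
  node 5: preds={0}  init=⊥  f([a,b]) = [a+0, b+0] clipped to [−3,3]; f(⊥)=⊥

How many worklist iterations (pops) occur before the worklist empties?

14

Trace (14 dequeues):
  [1] u=0 | in ⊥ | out ⊥ | ==
  [2] u=1 | in [-3,1] | out [-3,1] | prev ⊥ | push {0}
  [3] u=2 | in ⊥ | out [-3,-2] | ==
  [4] u=3 | in [-3,-2] | out [-3,1] | ==
  [5] u=4 | in [-3,1] | out [-3,1] | prev ⊥ | push {}
  [6] u=5 | in ⊥ | out ⊥ | ==
  [7] u=0 | in [-3,1] | out [-3,-1] | prev ⊥ | push {2,5}
  [8] u=2 | in [-3,-1] | out [-3,-2] | ==
  [9] u=5 | in [-3,-1] | out [-3,-1] | prev ⊥ | push {0,1,2,3,4}
  [10] u=0 | in [-3,1] | out [-3,-1] | ==
  [11] u=1 | in [-3,1] | out [-3,1] | ==
  [12] u=2 | in [-3,-1] | out [-3,-2] | ==
  [13] u=3 | in [-3,-1] | out [-3,1] | ==
  [14] u=4 | in [-3,1] | out [-3,1] | ==

Converged values:
  [0] [-3,-1]
  [1] [-3,1]
  [2] [-3,-2]
  [3] [-3,1]
  [4] [-3,1]
  [5] [-3,-1]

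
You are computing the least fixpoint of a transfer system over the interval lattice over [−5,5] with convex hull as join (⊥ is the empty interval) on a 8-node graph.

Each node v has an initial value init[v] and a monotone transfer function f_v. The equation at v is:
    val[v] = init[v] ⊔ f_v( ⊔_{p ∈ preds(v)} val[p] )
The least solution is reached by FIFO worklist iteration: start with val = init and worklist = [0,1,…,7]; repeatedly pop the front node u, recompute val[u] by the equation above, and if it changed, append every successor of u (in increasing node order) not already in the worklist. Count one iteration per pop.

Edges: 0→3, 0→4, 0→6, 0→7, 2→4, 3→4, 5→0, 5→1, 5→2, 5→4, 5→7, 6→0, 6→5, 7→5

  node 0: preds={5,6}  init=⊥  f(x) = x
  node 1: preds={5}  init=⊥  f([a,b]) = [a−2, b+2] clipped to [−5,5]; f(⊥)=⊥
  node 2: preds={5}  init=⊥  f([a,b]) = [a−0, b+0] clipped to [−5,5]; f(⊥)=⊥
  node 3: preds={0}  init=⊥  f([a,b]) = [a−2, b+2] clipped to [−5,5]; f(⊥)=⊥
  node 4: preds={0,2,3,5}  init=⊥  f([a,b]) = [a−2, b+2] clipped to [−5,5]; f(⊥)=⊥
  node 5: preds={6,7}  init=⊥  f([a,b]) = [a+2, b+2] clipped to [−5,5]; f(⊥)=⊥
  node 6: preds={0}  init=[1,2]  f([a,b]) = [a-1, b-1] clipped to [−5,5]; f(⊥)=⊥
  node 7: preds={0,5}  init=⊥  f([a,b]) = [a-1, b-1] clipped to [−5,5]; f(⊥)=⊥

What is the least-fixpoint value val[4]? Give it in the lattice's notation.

[-5,5]

Trace (60 dequeues):
  [1] u=0 | in [1,2] | out [1,2] | prev ⊥ | push {}
  [2] u=1 | in ⊥ | out ⊥ | ==
  [3] u=2 | in ⊥ | out ⊥ | ==
  [4] u=3 | in [1,2] | out [-1,4] | prev ⊥ | push {}
  [5] u=4 | in [-1,4] | out [-3,5] | prev ⊥ | push {}
  [6] u=5 | in [1,2] | out [3,4] | prev ⊥ | push {0,1,2,4}
  [7] u=6 | in [1,2] | out [0,2] | prev [1,2] | push {5}
  [8] u=7 | in [1,4] | out [0,3] | prev ⊥ | push {}
  [9] u=0 | in [0,4] | out [0,4] | prev [1,2] | push {3,6,7}
  [10] u=1 | in [3,4] | out [1,5] | prev ⊥ | push {}
  [11] u=2 | in [3,4] | out [3,4] | prev ⊥ | push {}
  [12] u=4 | in [-1,4] | out [-3,5] | ==
  [13] u=5 | in [0,3] | out [2,5] | prev [3,4] | push {0,1,2,4}
  [14] u=3 | in [0,4] | out [-2,5] | prev [-1,4] | push {}
  [15] u=6 | in [0,4] | out [-1,3] | prev [0,2] | push {5}
  [16] u=7 | in [0,5] | out [-1,4] | prev [0,3] | push {}
  [17] u=0 | in [-1,5] | out [-1,5] | prev [0,4] | push {3,6,7}
  [18] u=1 | in [2,5] | out [0,5] | prev [1,5] | push {}
  [19] u=2 | in [2,5] | out [2,5] | prev [3,4] | push {}
  [20] u=4 | in [-2,5] | out [-4,5] | prev [-3,5] | push {}
  [21] u=5 | in [-1,4] | out [1,5] | prev [2,5] | push {0,1,2,4}
  [22] u=3 | in [-1,5] | out [-3,5] | prev [-2,5] | push {}
  [23] u=6 | in [-1,5] | out [-2,4] | prev [-1,3] | push {5}
  [24] u=7 | in [-1,5] | out [-2,4] | prev [-1,4] | push {}
  [25] u=0 | in [-2,5] | out [-2,5] | prev [-1,5] | push {3,6,7}
  [26] u=1 | in [1,5] | out [-1,5] | prev [0,5] | push {}
  [27] u=2 | in [1,5] | out [1,5] | prev [2,5] | push {}
  [28] u=4 | in [-3,5] | out [-5,5] | prev [-4,5] | push {}
  [29] u=5 | in [-2,4] | out [0,5] | prev [1,5] | push {0,1,2,4}
  [30] u=3 | in [-2,5] | out [-4,5] | prev [-3,5] | push {}
  [31] u=6 | in [-2,5] | out [-3,4] | prev [-2,4] | push {5}
  [32] u=7 | in [-2,5] | out [-3,4] | prev [-2,4] | push {}
  [33] u=0 | in [-3,5] | out [-3,5] | prev [-2,5] | push {3,6,7}
  [34] u=1 | in [0,5] | out [-2,5] | prev [-1,5] | push {}
  [35] u=2 | in [0,5] | out [0,5] | prev [1,5] | push {}
  [36] u=4 | in [-4,5] | out [-5,5] | ==
  [37] u=5 | in [-3,4] | out [-1,5] | prev [0,5] | push {0,1,2,4}
  [38] u=3 | in [-3,5] | out [-5,5] | prev [-4,5] | push {}
  [39] u=6 | in [-3,5] | out [-4,4] | prev [-3,4] | push {5}
  [40] u=7 | in [-3,5] | out [-4,4] | prev [-3,4] | push {}
  [41] u=0 | in [-4,5] | out [-4,5] | prev [-3,5] | push {3,6,7}
  [42] u=1 | in [-1,5] | out [-3,5] | prev [-2,5] | push {}
  [43] u=2 | in [-1,5] | out [-1,5] | prev [0,5] | push {}
  [44] u=4 | in [-5,5] | out [-5,5] | ==
  [45] u=5 | in [-4,4] | out [-2,5] | prev [-1,5] | push {0,1,2,4}
  [46] u=3 | in [-4,5] | out [-5,5] | ==
  [47] u=6 | in [-4,5] | out [-5,4] | prev [-4,4] | push {5}
  [48] u=7 | in [-4,5] | out [-5,4] | prev [-4,4] | push {}
  [49] u=0 | in [-5,5] | out [-5,5] | prev [-4,5] | push {3,6,7}
  [50] u=1 | in [-2,5] | out [-4,5] | prev [-3,5] | push {}
  [51] u=2 | in [-2,5] | out [-2,5] | prev [-1,5] | push {}
  [52] u=4 | in [-5,5] | out [-5,5] | ==
  [53] u=5 | in [-5,4] | out [-3,5] | prev [-2,5] | push {0,1,2,4}
  [54] u=3 | in [-5,5] | out [-5,5] | ==
  [55] u=6 | in [-5,5] | out [-5,4] | ==
  [56] u=7 | in [-5,5] | out [-5,4] | ==
  [57] u=0 | in [-5,5] | out [-5,5] | ==
  [58] u=1 | in [-3,5] | out [-5,5] | prev [-4,5] | push {}
  [59] u=2 | in [-3,5] | out [-3,5] | prev [-2,5] | push {}
  [60] u=4 | in [-5,5] | out [-5,5] | ==

Converged values:
  [0] [-5,5]
  [1] [-5,5]
  [2] [-3,5]
  [3] [-5,5]
  [4] [-5,5]
  [5] [-3,5]
  [6] [-5,4]
  [7] [-5,4]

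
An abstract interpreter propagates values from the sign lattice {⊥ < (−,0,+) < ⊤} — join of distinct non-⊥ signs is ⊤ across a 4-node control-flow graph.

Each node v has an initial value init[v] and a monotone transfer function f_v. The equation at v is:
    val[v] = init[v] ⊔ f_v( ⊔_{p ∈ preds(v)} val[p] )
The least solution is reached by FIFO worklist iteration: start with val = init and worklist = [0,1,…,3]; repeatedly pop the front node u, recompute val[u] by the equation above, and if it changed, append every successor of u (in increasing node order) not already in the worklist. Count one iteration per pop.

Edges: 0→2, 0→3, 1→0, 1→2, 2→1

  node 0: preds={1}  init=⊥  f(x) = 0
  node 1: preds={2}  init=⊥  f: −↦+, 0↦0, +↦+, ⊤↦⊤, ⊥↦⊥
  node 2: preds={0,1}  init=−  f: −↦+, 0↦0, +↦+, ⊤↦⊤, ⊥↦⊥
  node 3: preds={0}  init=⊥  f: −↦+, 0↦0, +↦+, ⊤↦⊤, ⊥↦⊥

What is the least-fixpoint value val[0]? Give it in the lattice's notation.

Iteration log — 8 steps:
  step 1. node 0  ⊔preds=⊥  new=0  old=⊥  +wl: 
  step 2. node 1  ⊔preds=−  new=+  old=⊥  +wl: 0
  step 3. node 2  ⊔preds=⊤  new=⊤  old=−  +wl: 1
  step 4. node 3  ⊔preds=0  new=0  old=⊥  +wl: 
  step 5. node 0  ⊔preds=+  new=0  stable
  step 6. node 1  ⊔preds=⊤  new=⊤  old=+  +wl: 0,2
  step 7. node 0  ⊔preds=⊤  new=0  stable
  step 8. node 2  ⊔preds=⊤  new=⊤  stable

Least fixpoint reached:
  node 0: 0
  node 1: ⊤
  node 2: ⊤
  node 3: 0

0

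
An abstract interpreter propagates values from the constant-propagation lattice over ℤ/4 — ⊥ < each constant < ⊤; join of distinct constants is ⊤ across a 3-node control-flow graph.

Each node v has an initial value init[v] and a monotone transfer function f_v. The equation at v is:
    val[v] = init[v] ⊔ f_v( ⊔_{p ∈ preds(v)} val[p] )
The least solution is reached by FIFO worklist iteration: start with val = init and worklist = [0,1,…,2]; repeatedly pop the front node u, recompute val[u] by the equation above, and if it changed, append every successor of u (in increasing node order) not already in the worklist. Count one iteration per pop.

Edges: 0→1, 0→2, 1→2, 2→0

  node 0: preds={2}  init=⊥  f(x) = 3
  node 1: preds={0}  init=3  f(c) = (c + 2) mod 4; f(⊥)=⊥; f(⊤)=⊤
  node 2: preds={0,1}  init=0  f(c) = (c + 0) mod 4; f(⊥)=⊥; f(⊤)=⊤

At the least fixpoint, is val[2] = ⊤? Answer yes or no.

yes

Trace (4 dequeues):
  [1] u=0 | in 0 | out 3 | prev ⊥ | push {}
  [2] u=1 | in 3 | out ⊤ | prev 3 | push {}
  [3] u=2 | in ⊤ | out ⊤ | prev 0 | push {0}
  [4] u=0 | in ⊤ | out 3 | ==

Converged values:
  [0] 3
  [1] ⊤
  [2] ⊤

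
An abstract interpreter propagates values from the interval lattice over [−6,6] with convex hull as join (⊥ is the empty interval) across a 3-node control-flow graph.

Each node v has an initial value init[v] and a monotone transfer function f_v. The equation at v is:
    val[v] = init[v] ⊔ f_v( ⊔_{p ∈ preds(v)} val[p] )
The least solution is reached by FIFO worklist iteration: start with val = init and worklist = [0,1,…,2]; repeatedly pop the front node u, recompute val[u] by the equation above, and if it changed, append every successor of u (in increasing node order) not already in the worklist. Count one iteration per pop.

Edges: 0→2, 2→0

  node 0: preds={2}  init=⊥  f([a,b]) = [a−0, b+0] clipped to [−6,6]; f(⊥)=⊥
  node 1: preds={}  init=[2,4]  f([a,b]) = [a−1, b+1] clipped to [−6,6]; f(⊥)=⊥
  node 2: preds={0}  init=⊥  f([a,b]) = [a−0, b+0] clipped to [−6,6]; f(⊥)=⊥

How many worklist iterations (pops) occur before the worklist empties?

Trace (3 dequeues):
  [1] u=0 | in ⊥ | out ⊥ | ==
  [2] u=1 | in ⊥ | out [2,4] | ==
  [3] u=2 | in ⊥ | out ⊥ | ==

Converged values:
  [0] ⊥
  [1] [2,4]
  [2] ⊥

3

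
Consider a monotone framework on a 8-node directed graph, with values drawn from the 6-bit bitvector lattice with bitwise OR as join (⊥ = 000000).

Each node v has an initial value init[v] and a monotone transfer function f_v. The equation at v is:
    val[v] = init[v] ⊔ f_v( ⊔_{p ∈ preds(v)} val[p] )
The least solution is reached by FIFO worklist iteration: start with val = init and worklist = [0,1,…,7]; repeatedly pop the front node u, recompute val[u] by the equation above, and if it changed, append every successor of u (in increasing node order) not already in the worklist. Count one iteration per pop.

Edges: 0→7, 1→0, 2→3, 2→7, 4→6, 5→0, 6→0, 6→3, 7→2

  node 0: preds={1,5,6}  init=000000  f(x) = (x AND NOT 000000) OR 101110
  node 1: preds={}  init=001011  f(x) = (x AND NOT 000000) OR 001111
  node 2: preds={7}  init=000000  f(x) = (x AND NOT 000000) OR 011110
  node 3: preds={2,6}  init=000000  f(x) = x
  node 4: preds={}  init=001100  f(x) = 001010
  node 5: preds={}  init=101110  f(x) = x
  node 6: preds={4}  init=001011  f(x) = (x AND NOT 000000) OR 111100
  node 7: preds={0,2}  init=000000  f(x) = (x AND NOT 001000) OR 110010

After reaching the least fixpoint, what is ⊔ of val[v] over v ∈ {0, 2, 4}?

Trace (13 dequeues):
  [1] u=0 | in 101111 | out 101111 | prev 000000 | push {}
  [2] u=1 | in 000000 | out 001111 | prev 001011 | push {0}
  [3] u=2 | in 000000 | out 011110 | prev 000000 | push {}
  [4] u=3 | in 011111 | out 011111 | prev 000000 | push {}
  [5] u=4 | in 000000 | out 001110 | prev 001100 | push {}
  [6] u=5 | in 000000 | out 101110 | ==
  [7] u=6 | in 001110 | out 111111 | prev 001011 | push {3}
  [8] u=7 | in 111111 | out 110111 | prev 000000 | push {2}
  [9] u=0 | in 111111 | out 111111 | prev 101111 | push {7}
  [10] u=3 | in 111111 | out 111111 | prev 011111 | push {}
  [11] u=2 | in 110111 | out 111111 | prev 011110 | push {3}
  [12] u=7 | in 111111 | out 110111 | ==
  [13] u=3 | in 111111 | out 111111 | ==

Converged values:
  [0] 111111
  [1] 001111
  [2] 111111
  [3] 111111
  [4] 001110
  [5] 101110
  [6] 111111
  [7] 110111

111111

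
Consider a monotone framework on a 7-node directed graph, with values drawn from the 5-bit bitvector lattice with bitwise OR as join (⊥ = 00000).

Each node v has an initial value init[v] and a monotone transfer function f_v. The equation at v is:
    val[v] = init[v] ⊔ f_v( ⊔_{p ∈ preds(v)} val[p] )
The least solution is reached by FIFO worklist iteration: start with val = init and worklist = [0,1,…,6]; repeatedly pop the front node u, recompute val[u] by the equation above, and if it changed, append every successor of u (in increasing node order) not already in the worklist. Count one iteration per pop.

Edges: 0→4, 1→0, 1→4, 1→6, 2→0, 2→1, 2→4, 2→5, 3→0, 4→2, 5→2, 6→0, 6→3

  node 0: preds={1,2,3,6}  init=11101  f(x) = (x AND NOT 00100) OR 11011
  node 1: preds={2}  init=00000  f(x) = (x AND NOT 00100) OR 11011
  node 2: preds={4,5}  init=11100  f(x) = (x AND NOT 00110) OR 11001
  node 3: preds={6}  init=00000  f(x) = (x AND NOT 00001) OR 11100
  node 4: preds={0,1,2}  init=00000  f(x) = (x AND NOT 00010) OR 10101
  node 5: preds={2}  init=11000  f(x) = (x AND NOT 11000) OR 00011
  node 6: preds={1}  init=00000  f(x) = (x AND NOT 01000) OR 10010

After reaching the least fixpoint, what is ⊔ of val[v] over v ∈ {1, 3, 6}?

Trace (12 dequeues):
  [1] u=0 | in 11100 | out 11111 | prev 11101 | push {}
  [2] u=1 | in 11100 | out 11011 | prev 00000 | push {0}
  [3] u=2 | in 11000 | out 11101 | prev 11100 | push {1}
  [4] u=3 | in 00000 | out 11100 | prev 00000 | push {}
  [5] u=4 | in 11111 | out 11101 | prev 00000 | push {2}
  [6] u=5 | in 11101 | out 11111 | prev 11000 | push {}
  [7] u=6 | in 11011 | out 10011 | prev 00000 | push {3}
  [8] u=0 | in 11111 | out 11111 | ==
  [9] u=1 | in 11101 | out 11011 | ==
  [10] u=2 | in 11111 | out 11101 | ==
  [11] u=3 | in 10011 | out 11110 | prev 11100 | push {0}
  [12] u=0 | in 11111 | out 11111 | ==

Converged values:
  [0] 11111
  [1] 11011
  [2] 11101
  [3] 11110
  [4] 11101
  [5] 11111
  [6] 10011

11111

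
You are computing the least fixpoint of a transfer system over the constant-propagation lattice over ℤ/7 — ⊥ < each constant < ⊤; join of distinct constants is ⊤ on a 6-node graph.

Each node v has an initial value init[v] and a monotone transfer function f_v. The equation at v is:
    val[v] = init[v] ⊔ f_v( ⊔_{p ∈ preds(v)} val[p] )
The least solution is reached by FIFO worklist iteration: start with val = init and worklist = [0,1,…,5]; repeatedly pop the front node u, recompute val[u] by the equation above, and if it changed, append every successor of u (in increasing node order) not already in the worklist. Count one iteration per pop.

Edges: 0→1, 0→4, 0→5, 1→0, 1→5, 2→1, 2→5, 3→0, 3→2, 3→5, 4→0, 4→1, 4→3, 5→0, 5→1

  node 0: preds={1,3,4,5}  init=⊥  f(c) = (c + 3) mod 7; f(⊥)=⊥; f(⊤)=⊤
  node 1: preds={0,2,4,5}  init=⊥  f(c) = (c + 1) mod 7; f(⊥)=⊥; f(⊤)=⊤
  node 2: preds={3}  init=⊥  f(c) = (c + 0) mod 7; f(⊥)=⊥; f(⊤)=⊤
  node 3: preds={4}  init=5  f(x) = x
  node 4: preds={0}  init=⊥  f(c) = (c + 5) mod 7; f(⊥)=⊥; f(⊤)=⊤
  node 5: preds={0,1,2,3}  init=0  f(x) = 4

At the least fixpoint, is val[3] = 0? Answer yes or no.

Trace (13 dequeues):
  [1] u=0 | in ⊤ | out ⊤ | prev ⊥ | push {}
  [2] u=1 | in ⊤ | out ⊤ | prev ⊥ | push {0}
  [3] u=2 | in 5 | out 5 | prev ⊥ | push {1}
  [4] u=3 | in ⊥ | out 5 | ==
  [5] u=4 | in ⊤ | out ⊤ | prev ⊥ | push {3}
  [6] u=5 | in ⊤ | out ⊤ | prev 0 | push {}
  [7] u=0 | in ⊤ | out ⊤ | ==
  [8] u=1 | in ⊤ | out ⊤ | ==
  [9] u=3 | in ⊤ | out ⊤ | prev 5 | push {0,2,5}
  [10] u=0 | in ⊤ | out ⊤ | ==
  [11] u=2 | in ⊤ | out ⊤ | prev 5 | push {1}
  [12] u=5 | in ⊤ | out ⊤ | ==
  [13] u=1 | in ⊤ | out ⊤ | ==

Converged values:
  [0] ⊤
  [1] ⊤
  [2] ⊤
  [3] ⊤
  [4] ⊤
  [5] ⊤

no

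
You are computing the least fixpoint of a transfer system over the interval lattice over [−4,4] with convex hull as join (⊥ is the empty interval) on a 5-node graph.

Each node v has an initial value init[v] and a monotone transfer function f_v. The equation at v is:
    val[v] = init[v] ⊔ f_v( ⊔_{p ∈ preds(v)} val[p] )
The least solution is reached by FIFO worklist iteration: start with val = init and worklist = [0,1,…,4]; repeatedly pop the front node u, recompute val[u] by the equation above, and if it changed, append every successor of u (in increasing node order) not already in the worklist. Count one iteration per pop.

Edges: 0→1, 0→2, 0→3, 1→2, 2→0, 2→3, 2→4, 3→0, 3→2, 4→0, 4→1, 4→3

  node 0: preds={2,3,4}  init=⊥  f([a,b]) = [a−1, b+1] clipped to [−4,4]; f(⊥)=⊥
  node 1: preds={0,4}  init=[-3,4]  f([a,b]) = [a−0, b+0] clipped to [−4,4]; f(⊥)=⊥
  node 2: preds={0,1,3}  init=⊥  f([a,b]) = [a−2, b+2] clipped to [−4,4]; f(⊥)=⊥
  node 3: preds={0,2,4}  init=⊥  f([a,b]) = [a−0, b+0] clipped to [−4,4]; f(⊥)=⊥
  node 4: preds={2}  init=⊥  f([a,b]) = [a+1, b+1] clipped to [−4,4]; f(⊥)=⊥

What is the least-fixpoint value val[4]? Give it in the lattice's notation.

[-3,4]

Worklist (10 pops):
  #1 pop 0: in=⊥ → ⊥ (no change)
  #2 pop 1: in=⊥ → [-3,4] (no change)
  #3 pop 2: in=[-3,4] → [-4,4] (was ⊥); enqueue [0]
  #4 pop 3: in=[-4,4] → [-4,4] (was ⊥); enqueue [2]
  #5 pop 4: in=[-4,4] → [-3,4] (was ⊥); enqueue [1,3]
  #6 pop 0: in=[-4,4] → [-4,4] (was ⊥); enqueue []
  #7 pop 2: in=[-4,4] → [-4,4] (no change)
  #8 pop 1: in=[-4,4] → [-4,4] (was [-3,4]); enqueue [2]
  #9 pop 3: in=[-4,4] → [-4,4] (no change)
  #10 pop 2: in=[-4,4] → [-4,4] (no change)

Fixpoint:
  val[0] = [-4,4]
  val[1] = [-4,4]
  val[2] = [-4,4]
  val[3] = [-4,4]
  val[4] = [-3,4]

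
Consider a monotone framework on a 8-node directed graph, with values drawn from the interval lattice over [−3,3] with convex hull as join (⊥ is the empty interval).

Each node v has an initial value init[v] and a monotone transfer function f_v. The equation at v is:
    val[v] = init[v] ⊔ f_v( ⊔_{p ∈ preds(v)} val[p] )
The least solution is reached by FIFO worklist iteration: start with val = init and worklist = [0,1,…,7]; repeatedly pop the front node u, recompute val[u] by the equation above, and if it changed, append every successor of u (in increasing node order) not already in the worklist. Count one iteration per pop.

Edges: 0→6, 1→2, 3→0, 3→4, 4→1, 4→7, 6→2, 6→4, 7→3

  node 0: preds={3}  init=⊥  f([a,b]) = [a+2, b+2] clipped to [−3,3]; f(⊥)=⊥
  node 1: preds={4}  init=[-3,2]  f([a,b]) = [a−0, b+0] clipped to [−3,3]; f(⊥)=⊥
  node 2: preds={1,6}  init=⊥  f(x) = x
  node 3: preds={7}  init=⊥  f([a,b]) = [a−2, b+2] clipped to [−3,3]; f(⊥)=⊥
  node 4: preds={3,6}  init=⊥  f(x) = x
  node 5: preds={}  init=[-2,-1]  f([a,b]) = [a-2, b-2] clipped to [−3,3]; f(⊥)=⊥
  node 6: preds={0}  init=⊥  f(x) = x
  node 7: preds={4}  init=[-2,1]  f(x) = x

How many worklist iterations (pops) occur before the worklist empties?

14

Worklist (14 pops):
  #1 pop 0: in=⊥ → ⊥ (no change)
  #2 pop 1: in=⊥ → [-3,2] (no change)
  #3 pop 2: in=[-3,2] → [-3,2] (was ⊥); enqueue []
  #4 pop 3: in=[-2,1] → [-3,3] (was ⊥); enqueue [0]
  #5 pop 4: in=[-3,3] → [-3,3] (was ⊥); enqueue [1]
  #6 pop 5: in=⊥ → [-2,-1] (no change)
  #7 pop 6: in=⊥ → ⊥ (no change)
  #8 pop 7: in=[-3,3] → [-3,3] (was [-2,1]); enqueue [3]
  #9 pop 0: in=[-3,3] → [-1,3] (was ⊥); enqueue [6]
  #10 pop 1: in=[-3,3] → [-3,3] (was [-3,2]); enqueue [2]
  #11 pop 3: in=[-3,3] → [-3,3] (no change)
  #12 pop 6: in=[-1,3] → [-1,3] (was ⊥); enqueue [4]
  #13 pop 2: in=[-3,3] → [-3,3] (was [-3,2]); enqueue []
  #14 pop 4: in=[-3,3] → [-3,3] (no change)

Fixpoint:
  val[0] = [-1,3]
  val[1] = [-3,3]
  val[2] = [-3,3]
  val[3] = [-3,3]
  val[4] = [-3,3]
  val[5] = [-2,-1]
  val[6] = [-1,3]
  val[7] = [-3,3]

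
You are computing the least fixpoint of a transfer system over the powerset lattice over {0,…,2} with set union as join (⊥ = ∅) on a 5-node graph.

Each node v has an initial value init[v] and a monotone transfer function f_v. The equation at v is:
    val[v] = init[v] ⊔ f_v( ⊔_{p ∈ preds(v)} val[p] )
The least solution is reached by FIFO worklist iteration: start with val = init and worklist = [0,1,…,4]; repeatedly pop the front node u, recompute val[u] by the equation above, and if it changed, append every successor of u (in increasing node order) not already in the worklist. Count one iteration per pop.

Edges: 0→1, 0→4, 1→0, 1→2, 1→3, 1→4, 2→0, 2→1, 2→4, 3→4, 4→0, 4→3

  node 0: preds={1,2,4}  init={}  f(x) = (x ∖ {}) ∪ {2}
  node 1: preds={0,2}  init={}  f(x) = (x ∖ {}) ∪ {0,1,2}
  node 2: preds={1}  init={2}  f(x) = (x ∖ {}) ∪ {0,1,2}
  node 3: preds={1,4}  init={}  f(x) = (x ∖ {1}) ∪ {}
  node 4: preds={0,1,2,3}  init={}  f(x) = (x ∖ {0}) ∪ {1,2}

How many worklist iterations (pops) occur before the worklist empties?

Worklist (9 pops):
  #1 pop 0: in={2} → {2} (was {}); enqueue []
  #2 pop 1: in={2} → {0,1,2} (was {}); enqueue [0]
  #3 pop 2: in={0,1,2} → {0,1,2} (was {2}); enqueue [1]
  #4 pop 3: in={0,1,2} → {0,2} (was {}); enqueue []
  #5 pop 4: in={0,1,2} → {1,2} (was {}); enqueue [3]
  #6 pop 0: in={0,1,2} → {0,1,2} (was {2}); enqueue [4]
  #7 pop 1: in={0,1,2} → {0,1,2} (no change)
  #8 pop 3: in={0,1,2} → {0,2} (no change)
  #9 pop 4: in={0,1,2} → {1,2} (no change)

Fixpoint:
  val[0] = {0,1,2}
  val[1] = {0,1,2}
  val[2] = {0,1,2}
  val[3] = {0,2}
  val[4] = {1,2}

9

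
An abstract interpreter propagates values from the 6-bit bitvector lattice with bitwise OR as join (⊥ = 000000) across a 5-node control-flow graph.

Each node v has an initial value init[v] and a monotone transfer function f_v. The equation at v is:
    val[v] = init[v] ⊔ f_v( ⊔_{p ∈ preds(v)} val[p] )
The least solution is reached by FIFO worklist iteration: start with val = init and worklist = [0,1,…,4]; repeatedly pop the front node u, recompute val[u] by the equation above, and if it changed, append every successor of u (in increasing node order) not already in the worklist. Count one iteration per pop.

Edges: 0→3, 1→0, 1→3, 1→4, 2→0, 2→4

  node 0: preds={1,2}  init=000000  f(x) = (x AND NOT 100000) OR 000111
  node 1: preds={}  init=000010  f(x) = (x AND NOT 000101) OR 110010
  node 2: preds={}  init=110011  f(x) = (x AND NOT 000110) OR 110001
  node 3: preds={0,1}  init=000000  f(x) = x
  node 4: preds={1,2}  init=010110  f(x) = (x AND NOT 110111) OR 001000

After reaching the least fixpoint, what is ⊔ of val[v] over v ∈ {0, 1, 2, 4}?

Iteration log — 6 steps:
  step 1. node 0  ⊔preds=110011  new=010111  old=000000  +wl: 
  step 2. node 1  ⊔preds=000000  new=110010  old=000010  +wl: 0
  step 3. node 2  ⊔preds=000000  new=110011  stable
  step 4. node 3  ⊔preds=110111  new=110111  old=000000  +wl: 
  step 5. node 4  ⊔preds=110011  new=011110  old=010110  +wl: 
  step 6. node 0  ⊔preds=110011  new=010111  stable

Least fixpoint reached:
  node 0: 010111
  node 1: 110010
  node 2: 110011
  node 3: 110111
  node 4: 011110

111111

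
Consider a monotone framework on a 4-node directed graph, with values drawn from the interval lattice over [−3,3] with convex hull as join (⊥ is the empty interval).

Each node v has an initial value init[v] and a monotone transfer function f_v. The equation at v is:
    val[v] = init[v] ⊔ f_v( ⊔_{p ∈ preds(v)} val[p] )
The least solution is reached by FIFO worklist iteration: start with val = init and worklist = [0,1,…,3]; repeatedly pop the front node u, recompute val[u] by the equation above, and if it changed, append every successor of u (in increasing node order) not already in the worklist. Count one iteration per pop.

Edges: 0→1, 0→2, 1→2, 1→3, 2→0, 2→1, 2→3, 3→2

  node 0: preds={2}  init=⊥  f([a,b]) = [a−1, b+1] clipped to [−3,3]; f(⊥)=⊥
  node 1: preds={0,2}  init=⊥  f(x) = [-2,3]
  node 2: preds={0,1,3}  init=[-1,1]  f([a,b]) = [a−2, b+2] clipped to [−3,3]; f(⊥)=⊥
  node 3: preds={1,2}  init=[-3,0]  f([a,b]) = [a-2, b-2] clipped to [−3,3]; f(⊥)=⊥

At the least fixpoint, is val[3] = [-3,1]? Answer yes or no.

Trace (7 dequeues):
  [1] u=0 | in [-1,1] | out [-2,2] | prev ⊥ | push {}
  [2] u=1 | in [-2,2] | out [-2,3] | prev ⊥ | push {}
  [3] u=2 | in [-3,3] | out [-3,3] | prev [-1,1] | push {0,1}
  [4] u=3 | in [-3,3] | out [-3,1] | prev [-3,0] | push {2}
  [5] u=0 | in [-3,3] | out [-3,3] | prev [-2,2] | push {}
  [6] u=1 | in [-3,3] | out [-2,3] | ==
  [7] u=2 | in [-3,3] | out [-3,3] | ==

Converged values:
  [0] [-3,3]
  [1] [-2,3]
  [2] [-3,3]
  [3] [-3,1]

yes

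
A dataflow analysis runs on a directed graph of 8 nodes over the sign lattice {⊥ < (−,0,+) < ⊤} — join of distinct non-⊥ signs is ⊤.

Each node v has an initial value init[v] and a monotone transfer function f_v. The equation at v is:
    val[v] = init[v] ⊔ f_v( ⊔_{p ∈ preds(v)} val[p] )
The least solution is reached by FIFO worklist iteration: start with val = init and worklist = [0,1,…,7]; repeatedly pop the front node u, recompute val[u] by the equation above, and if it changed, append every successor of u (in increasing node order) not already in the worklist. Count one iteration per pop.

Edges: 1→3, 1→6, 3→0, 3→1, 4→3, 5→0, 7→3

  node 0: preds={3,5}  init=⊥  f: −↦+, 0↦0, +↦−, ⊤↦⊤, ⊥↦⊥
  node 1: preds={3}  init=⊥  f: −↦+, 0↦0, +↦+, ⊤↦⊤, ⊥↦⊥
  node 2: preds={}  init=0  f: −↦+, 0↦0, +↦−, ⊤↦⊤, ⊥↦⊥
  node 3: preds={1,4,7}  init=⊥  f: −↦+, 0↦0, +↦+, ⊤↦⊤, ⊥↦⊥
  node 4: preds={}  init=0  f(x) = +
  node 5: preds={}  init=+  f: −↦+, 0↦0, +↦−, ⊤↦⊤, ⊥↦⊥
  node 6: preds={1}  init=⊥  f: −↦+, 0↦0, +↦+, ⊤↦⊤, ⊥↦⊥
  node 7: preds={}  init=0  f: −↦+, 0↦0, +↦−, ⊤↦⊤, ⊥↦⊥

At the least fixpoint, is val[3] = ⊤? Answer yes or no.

Worklist (16 pops):
  #1 pop 0: in=+ → − (was ⊥); enqueue []
  #2 pop 1: in=⊥ → ⊥ (no change)
  #3 pop 2: in=⊥ → 0 (no change)
  #4 pop 3: in=0 → 0 (was ⊥); enqueue [0,1]
  #5 pop 4: in=⊥ → ⊤ (was 0); enqueue [3]
  #6 pop 5: in=⊥ → + (no change)
  #7 pop 6: in=⊥ → ⊥ (no change)
  #8 pop 7: in=⊥ → 0 (no change)
  #9 pop 0: in=⊤ → ⊤ (was −); enqueue []
  #10 pop 1: in=0 → 0 (was ⊥); enqueue [6]
  #11 pop 3: in=⊤ → ⊤ (was 0); enqueue [0,1]
  #12 pop 6: in=0 → 0 (was ⊥); enqueue []
  #13 pop 0: in=⊤ → ⊤ (no change)
  #14 pop 1: in=⊤ → ⊤ (was 0); enqueue [3,6]
  #15 pop 3: in=⊤ → ⊤ (no change)
  #16 pop 6: in=⊤ → ⊤ (was 0); enqueue []

Fixpoint:
  val[0] = ⊤
  val[1] = ⊤
  val[2] = 0
  val[3] = ⊤
  val[4] = ⊤
  val[5] = +
  val[6] = ⊤
  val[7] = 0

yes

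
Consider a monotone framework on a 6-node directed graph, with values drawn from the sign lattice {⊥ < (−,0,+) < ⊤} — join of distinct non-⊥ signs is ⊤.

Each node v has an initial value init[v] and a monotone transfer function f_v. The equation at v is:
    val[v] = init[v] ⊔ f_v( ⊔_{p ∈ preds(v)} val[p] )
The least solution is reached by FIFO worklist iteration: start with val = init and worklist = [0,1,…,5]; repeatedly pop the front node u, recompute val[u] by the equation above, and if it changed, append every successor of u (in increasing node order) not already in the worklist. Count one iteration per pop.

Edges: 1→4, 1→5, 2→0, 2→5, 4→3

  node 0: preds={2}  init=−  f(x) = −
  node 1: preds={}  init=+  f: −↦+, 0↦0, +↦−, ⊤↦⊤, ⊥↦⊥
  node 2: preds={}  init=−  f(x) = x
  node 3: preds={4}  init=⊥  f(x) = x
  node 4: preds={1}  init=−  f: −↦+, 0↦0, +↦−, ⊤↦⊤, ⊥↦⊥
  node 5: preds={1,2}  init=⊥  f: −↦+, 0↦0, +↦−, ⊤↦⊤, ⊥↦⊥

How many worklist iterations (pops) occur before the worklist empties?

6

Trace (6 dequeues):
  [1] u=0 | in − | out − | ==
  [2] u=1 | in ⊥ | out + | ==
  [3] u=2 | in ⊥ | out − | ==
  [4] u=3 | in − | out − | prev ⊥ | push {}
  [5] u=4 | in + | out − | ==
  [6] u=5 | in ⊤ | out ⊤ | prev ⊥ | push {}

Converged values:
  [0] −
  [1] +
  [2] −
  [3] −
  [4] −
  [5] ⊤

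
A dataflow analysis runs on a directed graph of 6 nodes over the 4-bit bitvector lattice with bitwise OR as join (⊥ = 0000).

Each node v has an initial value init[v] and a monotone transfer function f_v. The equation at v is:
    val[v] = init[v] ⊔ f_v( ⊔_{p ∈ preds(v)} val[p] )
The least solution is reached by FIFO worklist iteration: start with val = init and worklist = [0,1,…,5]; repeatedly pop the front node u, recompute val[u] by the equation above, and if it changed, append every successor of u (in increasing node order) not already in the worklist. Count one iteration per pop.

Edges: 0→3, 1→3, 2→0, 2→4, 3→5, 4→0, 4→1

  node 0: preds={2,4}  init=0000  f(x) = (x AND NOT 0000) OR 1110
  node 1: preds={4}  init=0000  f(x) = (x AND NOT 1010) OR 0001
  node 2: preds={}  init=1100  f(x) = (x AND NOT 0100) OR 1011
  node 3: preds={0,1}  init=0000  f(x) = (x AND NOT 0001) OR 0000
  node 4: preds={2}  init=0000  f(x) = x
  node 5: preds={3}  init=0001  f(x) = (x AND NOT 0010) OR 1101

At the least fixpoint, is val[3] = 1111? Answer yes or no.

Trace (9 dequeues):
  [1] u=0 | in 1100 | out 1110 | prev 0000 | push {}
  [2] u=1 | in 0000 | out 0001 | prev 0000 | push {}
  [3] u=2 | in 0000 | out 1111 | prev 1100 | push {0}
  [4] u=3 | in 1111 | out 1110 | prev 0000 | push {}
  [5] u=4 | in 1111 | out 1111 | prev 0000 | push {1}
  [6] u=5 | in 1110 | out 1101 | prev 0001 | push {}
  [7] u=0 | in 1111 | out 1111 | prev 1110 | push {3}
  [8] u=1 | in 1111 | out 0101 | prev 0001 | push {}
  [9] u=3 | in 1111 | out 1110 | ==

Converged values:
  [0] 1111
  [1] 0101
  [2] 1111
  [3] 1110
  [4] 1111
  [5] 1101

no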